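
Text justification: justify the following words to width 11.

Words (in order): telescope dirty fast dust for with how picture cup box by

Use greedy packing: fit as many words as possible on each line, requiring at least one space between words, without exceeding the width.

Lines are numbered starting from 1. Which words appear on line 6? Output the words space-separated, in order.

Line 1: ['telescope'] (min_width=9, slack=2)
Line 2: ['dirty', 'fast'] (min_width=10, slack=1)
Line 3: ['dust', 'for'] (min_width=8, slack=3)
Line 4: ['with', 'how'] (min_width=8, slack=3)
Line 5: ['picture', 'cup'] (min_width=11, slack=0)
Line 6: ['box', 'by'] (min_width=6, slack=5)

Answer: box by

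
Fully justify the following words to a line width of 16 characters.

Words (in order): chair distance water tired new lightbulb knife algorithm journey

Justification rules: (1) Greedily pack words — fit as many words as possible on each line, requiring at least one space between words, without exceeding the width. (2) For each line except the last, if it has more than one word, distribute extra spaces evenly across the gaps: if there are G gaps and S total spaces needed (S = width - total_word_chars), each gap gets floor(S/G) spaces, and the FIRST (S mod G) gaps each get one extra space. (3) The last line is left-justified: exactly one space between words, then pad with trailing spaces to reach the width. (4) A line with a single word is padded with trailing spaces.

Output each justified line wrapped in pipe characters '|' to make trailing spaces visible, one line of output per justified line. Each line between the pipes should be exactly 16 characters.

Answer: |chair   distance|
|water  tired new|
|lightbulb  knife|
|algorithm       |
|journey         |

Derivation:
Line 1: ['chair', 'distance'] (min_width=14, slack=2)
Line 2: ['water', 'tired', 'new'] (min_width=15, slack=1)
Line 3: ['lightbulb', 'knife'] (min_width=15, slack=1)
Line 4: ['algorithm'] (min_width=9, slack=7)
Line 5: ['journey'] (min_width=7, slack=9)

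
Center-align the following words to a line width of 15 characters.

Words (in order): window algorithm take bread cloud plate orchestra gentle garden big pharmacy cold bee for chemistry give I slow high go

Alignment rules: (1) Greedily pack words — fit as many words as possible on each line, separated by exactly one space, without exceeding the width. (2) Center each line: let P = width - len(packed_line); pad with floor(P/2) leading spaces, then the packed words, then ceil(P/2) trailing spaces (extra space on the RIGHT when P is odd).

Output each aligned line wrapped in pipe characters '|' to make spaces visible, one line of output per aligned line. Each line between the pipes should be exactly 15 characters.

Line 1: ['window'] (min_width=6, slack=9)
Line 2: ['algorithm', 'take'] (min_width=14, slack=1)
Line 3: ['bread', 'cloud'] (min_width=11, slack=4)
Line 4: ['plate', 'orchestra'] (min_width=15, slack=0)
Line 5: ['gentle', 'garden'] (min_width=13, slack=2)
Line 6: ['big', 'pharmacy'] (min_width=12, slack=3)
Line 7: ['cold', 'bee', 'for'] (min_width=12, slack=3)
Line 8: ['chemistry', 'give'] (min_width=14, slack=1)
Line 9: ['I', 'slow', 'high', 'go'] (min_width=14, slack=1)

Answer: |    window     |
|algorithm take |
|  bread cloud  |
|plate orchestra|
| gentle garden |
| big pharmacy  |
| cold bee for  |
|chemistry give |
|I slow high go |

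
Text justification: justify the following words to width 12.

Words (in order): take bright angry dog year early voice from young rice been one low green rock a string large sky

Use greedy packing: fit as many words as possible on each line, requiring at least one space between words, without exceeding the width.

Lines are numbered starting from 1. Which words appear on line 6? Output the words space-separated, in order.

Answer: been one low

Derivation:
Line 1: ['take', 'bright'] (min_width=11, slack=1)
Line 2: ['angry', 'dog'] (min_width=9, slack=3)
Line 3: ['year', 'early'] (min_width=10, slack=2)
Line 4: ['voice', 'from'] (min_width=10, slack=2)
Line 5: ['young', 'rice'] (min_width=10, slack=2)
Line 6: ['been', 'one', 'low'] (min_width=12, slack=0)
Line 7: ['green', 'rock', 'a'] (min_width=12, slack=0)
Line 8: ['string', 'large'] (min_width=12, slack=0)
Line 9: ['sky'] (min_width=3, slack=9)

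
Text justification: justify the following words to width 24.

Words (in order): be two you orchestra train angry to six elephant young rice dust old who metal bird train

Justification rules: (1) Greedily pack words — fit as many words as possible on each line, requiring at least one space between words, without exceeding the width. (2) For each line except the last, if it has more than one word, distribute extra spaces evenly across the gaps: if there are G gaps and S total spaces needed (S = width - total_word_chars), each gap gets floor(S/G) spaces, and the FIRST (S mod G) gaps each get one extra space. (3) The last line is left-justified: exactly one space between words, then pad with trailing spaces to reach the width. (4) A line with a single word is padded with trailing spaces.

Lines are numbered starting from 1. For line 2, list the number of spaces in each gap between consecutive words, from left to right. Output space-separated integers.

Answer: 3 3 3

Derivation:
Line 1: ['be', 'two', 'you', 'orchestra'] (min_width=20, slack=4)
Line 2: ['train', 'angry', 'to', 'six'] (min_width=18, slack=6)
Line 3: ['elephant', 'young', 'rice', 'dust'] (min_width=24, slack=0)
Line 4: ['old', 'who', 'metal', 'bird', 'train'] (min_width=24, slack=0)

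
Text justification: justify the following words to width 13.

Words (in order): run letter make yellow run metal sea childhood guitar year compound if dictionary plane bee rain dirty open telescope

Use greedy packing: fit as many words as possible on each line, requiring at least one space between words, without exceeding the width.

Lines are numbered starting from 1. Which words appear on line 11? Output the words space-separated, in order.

Line 1: ['run', 'letter'] (min_width=10, slack=3)
Line 2: ['make', 'yellow'] (min_width=11, slack=2)
Line 3: ['run', 'metal', 'sea'] (min_width=13, slack=0)
Line 4: ['childhood'] (min_width=9, slack=4)
Line 5: ['guitar', 'year'] (min_width=11, slack=2)
Line 6: ['compound', 'if'] (min_width=11, slack=2)
Line 7: ['dictionary'] (min_width=10, slack=3)
Line 8: ['plane', 'bee'] (min_width=9, slack=4)
Line 9: ['rain', 'dirty'] (min_width=10, slack=3)
Line 10: ['open'] (min_width=4, slack=9)
Line 11: ['telescope'] (min_width=9, slack=4)

Answer: telescope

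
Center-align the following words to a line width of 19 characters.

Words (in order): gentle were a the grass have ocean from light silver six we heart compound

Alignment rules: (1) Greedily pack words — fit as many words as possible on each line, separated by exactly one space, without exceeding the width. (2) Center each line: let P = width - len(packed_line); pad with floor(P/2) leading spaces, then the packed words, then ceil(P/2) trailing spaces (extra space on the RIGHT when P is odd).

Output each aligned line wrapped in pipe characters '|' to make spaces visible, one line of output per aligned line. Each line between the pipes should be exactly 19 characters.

Line 1: ['gentle', 'were', 'a', 'the'] (min_width=17, slack=2)
Line 2: ['grass', 'have', 'ocean'] (min_width=16, slack=3)
Line 3: ['from', 'light', 'silver'] (min_width=17, slack=2)
Line 4: ['six', 'we', 'heart'] (min_width=12, slack=7)
Line 5: ['compound'] (min_width=8, slack=11)

Answer: | gentle were a the |
| grass have ocean  |
| from light silver |
|   six we heart    |
|     compound      |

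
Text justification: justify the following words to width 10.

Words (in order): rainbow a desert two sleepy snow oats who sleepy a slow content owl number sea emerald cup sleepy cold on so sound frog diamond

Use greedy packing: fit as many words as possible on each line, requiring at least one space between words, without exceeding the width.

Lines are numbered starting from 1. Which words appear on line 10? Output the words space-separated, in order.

Line 1: ['rainbow', 'a'] (min_width=9, slack=1)
Line 2: ['desert', 'two'] (min_width=10, slack=0)
Line 3: ['sleepy'] (min_width=6, slack=4)
Line 4: ['snow', 'oats'] (min_width=9, slack=1)
Line 5: ['who', 'sleepy'] (min_width=10, slack=0)
Line 6: ['a', 'slow'] (min_width=6, slack=4)
Line 7: ['content'] (min_width=7, slack=3)
Line 8: ['owl', 'number'] (min_width=10, slack=0)
Line 9: ['sea'] (min_width=3, slack=7)
Line 10: ['emerald'] (min_width=7, slack=3)
Line 11: ['cup', 'sleepy'] (min_width=10, slack=0)
Line 12: ['cold', 'on', 'so'] (min_width=10, slack=0)
Line 13: ['sound', 'frog'] (min_width=10, slack=0)
Line 14: ['diamond'] (min_width=7, slack=3)

Answer: emerald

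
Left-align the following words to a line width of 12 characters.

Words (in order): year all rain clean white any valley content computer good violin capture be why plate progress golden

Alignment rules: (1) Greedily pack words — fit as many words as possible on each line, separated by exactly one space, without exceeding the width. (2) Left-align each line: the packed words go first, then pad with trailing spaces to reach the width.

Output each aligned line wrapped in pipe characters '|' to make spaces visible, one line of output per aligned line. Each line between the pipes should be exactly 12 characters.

Line 1: ['year', 'all'] (min_width=8, slack=4)
Line 2: ['rain', 'clean'] (min_width=10, slack=2)
Line 3: ['white', 'any'] (min_width=9, slack=3)
Line 4: ['valley'] (min_width=6, slack=6)
Line 5: ['content'] (min_width=7, slack=5)
Line 6: ['computer'] (min_width=8, slack=4)
Line 7: ['good', 'violin'] (min_width=11, slack=1)
Line 8: ['capture', 'be'] (min_width=10, slack=2)
Line 9: ['why', 'plate'] (min_width=9, slack=3)
Line 10: ['progress'] (min_width=8, slack=4)
Line 11: ['golden'] (min_width=6, slack=6)

Answer: |year all    |
|rain clean  |
|white any   |
|valley      |
|content     |
|computer    |
|good violin |
|capture be  |
|why plate   |
|progress    |
|golden      |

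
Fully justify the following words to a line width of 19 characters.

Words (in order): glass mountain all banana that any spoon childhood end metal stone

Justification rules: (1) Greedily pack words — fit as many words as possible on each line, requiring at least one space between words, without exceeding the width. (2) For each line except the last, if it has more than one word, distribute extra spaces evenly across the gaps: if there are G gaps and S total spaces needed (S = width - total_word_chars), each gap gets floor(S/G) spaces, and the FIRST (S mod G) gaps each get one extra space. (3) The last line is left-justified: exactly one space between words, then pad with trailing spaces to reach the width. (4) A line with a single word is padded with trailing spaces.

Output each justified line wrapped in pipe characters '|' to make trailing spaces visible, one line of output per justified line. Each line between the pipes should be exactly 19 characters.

Line 1: ['glass', 'mountain', 'all'] (min_width=18, slack=1)
Line 2: ['banana', 'that', 'any'] (min_width=15, slack=4)
Line 3: ['spoon', 'childhood', 'end'] (min_width=19, slack=0)
Line 4: ['metal', 'stone'] (min_width=11, slack=8)

Answer: |glass  mountain all|
|banana   that   any|
|spoon childhood end|
|metal stone        |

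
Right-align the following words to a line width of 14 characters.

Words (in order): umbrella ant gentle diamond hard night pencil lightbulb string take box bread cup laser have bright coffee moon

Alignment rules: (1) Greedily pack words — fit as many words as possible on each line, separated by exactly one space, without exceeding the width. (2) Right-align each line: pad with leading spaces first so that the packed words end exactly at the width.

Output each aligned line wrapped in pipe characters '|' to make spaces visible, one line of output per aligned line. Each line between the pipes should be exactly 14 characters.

Answer: |  umbrella ant|
|gentle diamond|
|    hard night|
|        pencil|
|     lightbulb|
|   string take|
| box bread cup|
|    laser have|
| bright coffee|
|          moon|

Derivation:
Line 1: ['umbrella', 'ant'] (min_width=12, slack=2)
Line 2: ['gentle', 'diamond'] (min_width=14, slack=0)
Line 3: ['hard', 'night'] (min_width=10, slack=4)
Line 4: ['pencil'] (min_width=6, slack=8)
Line 5: ['lightbulb'] (min_width=9, slack=5)
Line 6: ['string', 'take'] (min_width=11, slack=3)
Line 7: ['box', 'bread', 'cup'] (min_width=13, slack=1)
Line 8: ['laser', 'have'] (min_width=10, slack=4)
Line 9: ['bright', 'coffee'] (min_width=13, slack=1)
Line 10: ['moon'] (min_width=4, slack=10)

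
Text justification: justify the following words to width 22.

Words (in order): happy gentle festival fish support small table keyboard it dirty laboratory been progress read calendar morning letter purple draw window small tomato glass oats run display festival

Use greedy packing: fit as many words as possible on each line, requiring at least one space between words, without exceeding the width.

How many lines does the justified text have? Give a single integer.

Answer: 9

Derivation:
Line 1: ['happy', 'gentle', 'festival'] (min_width=21, slack=1)
Line 2: ['fish', 'support', 'small'] (min_width=18, slack=4)
Line 3: ['table', 'keyboard', 'it'] (min_width=17, slack=5)
Line 4: ['dirty', 'laboratory', 'been'] (min_width=21, slack=1)
Line 5: ['progress', 'read', 'calendar'] (min_width=22, slack=0)
Line 6: ['morning', 'letter', 'purple'] (min_width=21, slack=1)
Line 7: ['draw', 'window', 'small'] (min_width=17, slack=5)
Line 8: ['tomato', 'glass', 'oats', 'run'] (min_width=21, slack=1)
Line 9: ['display', 'festival'] (min_width=16, slack=6)
Total lines: 9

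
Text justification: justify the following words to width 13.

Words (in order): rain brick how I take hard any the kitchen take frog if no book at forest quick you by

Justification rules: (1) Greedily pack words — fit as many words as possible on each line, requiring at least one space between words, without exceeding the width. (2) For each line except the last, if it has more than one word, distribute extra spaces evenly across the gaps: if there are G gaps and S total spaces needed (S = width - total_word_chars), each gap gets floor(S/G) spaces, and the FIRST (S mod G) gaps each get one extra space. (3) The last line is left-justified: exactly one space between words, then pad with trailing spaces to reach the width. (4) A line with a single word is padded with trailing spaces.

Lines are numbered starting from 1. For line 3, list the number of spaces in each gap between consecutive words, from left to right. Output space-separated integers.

Line 1: ['rain', 'brick'] (min_width=10, slack=3)
Line 2: ['how', 'I', 'take'] (min_width=10, slack=3)
Line 3: ['hard', 'any', 'the'] (min_width=12, slack=1)
Line 4: ['kitchen', 'take'] (min_width=12, slack=1)
Line 5: ['frog', 'if', 'no'] (min_width=10, slack=3)
Line 6: ['book', 'at'] (min_width=7, slack=6)
Line 7: ['forest', 'quick'] (min_width=12, slack=1)
Line 8: ['you', 'by'] (min_width=6, slack=7)

Answer: 2 1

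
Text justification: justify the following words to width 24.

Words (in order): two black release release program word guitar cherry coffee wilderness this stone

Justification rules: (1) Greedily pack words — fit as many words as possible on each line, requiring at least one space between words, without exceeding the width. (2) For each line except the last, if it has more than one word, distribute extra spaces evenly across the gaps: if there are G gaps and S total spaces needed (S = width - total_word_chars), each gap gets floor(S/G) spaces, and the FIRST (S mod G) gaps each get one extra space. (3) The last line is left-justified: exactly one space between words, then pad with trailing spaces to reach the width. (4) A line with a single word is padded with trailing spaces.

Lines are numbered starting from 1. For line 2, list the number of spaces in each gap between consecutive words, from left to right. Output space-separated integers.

Answer: 3 3

Derivation:
Line 1: ['two', 'black', 'release'] (min_width=17, slack=7)
Line 2: ['release', 'program', 'word'] (min_width=20, slack=4)
Line 3: ['guitar', 'cherry', 'coffee'] (min_width=20, slack=4)
Line 4: ['wilderness', 'this', 'stone'] (min_width=21, slack=3)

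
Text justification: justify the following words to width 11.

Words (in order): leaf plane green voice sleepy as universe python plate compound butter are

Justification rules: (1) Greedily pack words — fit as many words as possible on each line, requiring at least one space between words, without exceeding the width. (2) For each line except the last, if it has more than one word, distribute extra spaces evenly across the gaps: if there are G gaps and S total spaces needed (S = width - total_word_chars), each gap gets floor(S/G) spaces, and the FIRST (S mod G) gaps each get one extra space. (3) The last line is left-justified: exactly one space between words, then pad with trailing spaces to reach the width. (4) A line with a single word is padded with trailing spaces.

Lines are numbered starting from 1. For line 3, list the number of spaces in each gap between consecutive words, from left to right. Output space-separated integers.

Answer: 3

Derivation:
Line 1: ['leaf', 'plane'] (min_width=10, slack=1)
Line 2: ['green', 'voice'] (min_width=11, slack=0)
Line 3: ['sleepy', 'as'] (min_width=9, slack=2)
Line 4: ['universe'] (min_width=8, slack=3)
Line 5: ['python'] (min_width=6, slack=5)
Line 6: ['plate'] (min_width=5, slack=6)
Line 7: ['compound'] (min_width=8, slack=3)
Line 8: ['butter', 'are'] (min_width=10, slack=1)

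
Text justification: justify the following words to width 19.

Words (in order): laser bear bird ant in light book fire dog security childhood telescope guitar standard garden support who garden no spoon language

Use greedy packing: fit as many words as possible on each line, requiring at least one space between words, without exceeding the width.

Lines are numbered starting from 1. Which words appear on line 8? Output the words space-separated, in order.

Answer: language

Derivation:
Line 1: ['laser', 'bear', 'bird', 'ant'] (min_width=19, slack=0)
Line 2: ['in', 'light', 'book', 'fire'] (min_width=18, slack=1)
Line 3: ['dog', 'security'] (min_width=12, slack=7)
Line 4: ['childhood', 'telescope'] (min_width=19, slack=0)
Line 5: ['guitar', 'standard'] (min_width=15, slack=4)
Line 6: ['garden', 'support', 'who'] (min_width=18, slack=1)
Line 7: ['garden', 'no', 'spoon'] (min_width=15, slack=4)
Line 8: ['language'] (min_width=8, slack=11)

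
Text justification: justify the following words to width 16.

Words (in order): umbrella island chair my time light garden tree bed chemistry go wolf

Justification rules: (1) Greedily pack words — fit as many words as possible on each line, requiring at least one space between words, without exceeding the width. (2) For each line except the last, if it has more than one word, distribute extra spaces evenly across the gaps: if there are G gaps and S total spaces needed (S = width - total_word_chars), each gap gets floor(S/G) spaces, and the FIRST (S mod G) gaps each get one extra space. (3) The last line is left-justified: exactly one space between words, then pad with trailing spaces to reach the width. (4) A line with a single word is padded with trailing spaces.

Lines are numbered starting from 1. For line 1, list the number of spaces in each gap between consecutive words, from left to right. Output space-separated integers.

Line 1: ['umbrella', 'island'] (min_width=15, slack=1)
Line 2: ['chair', 'my', 'time'] (min_width=13, slack=3)
Line 3: ['light', 'garden'] (min_width=12, slack=4)
Line 4: ['tree', 'bed'] (min_width=8, slack=8)
Line 5: ['chemistry', 'go'] (min_width=12, slack=4)
Line 6: ['wolf'] (min_width=4, slack=12)

Answer: 2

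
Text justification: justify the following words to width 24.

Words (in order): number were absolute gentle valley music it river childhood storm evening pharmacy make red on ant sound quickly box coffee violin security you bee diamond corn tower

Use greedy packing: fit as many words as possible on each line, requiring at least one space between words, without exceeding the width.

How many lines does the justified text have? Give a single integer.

Answer: 8

Derivation:
Line 1: ['number', 'were', 'absolute'] (min_width=20, slack=4)
Line 2: ['gentle', 'valley', 'music', 'it'] (min_width=22, slack=2)
Line 3: ['river', 'childhood', 'storm'] (min_width=21, slack=3)
Line 4: ['evening', 'pharmacy', 'make'] (min_width=21, slack=3)
Line 5: ['red', 'on', 'ant', 'sound', 'quickly'] (min_width=24, slack=0)
Line 6: ['box', 'coffee', 'violin'] (min_width=17, slack=7)
Line 7: ['security', 'you', 'bee', 'diamond'] (min_width=24, slack=0)
Line 8: ['corn', 'tower'] (min_width=10, slack=14)
Total lines: 8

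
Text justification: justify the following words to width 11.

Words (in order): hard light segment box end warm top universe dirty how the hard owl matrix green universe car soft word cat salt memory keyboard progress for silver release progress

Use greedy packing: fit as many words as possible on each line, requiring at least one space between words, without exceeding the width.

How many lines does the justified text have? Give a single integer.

Answer: 18

Derivation:
Line 1: ['hard', 'light'] (min_width=10, slack=1)
Line 2: ['segment', 'box'] (min_width=11, slack=0)
Line 3: ['end', 'warm'] (min_width=8, slack=3)
Line 4: ['top'] (min_width=3, slack=8)
Line 5: ['universe'] (min_width=8, slack=3)
Line 6: ['dirty', 'how'] (min_width=9, slack=2)
Line 7: ['the', 'hard'] (min_width=8, slack=3)
Line 8: ['owl', 'matrix'] (min_width=10, slack=1)
Line 9: ['green'] (min_width=5, slack=6)
Line 10: ['universe'] (min_width=8, slack=3)
Line 11: ['car', 'soft'] (min_width=8, slack=3)
Line 12: ['word', 'cat'] (min_width=8, slack=3)
Line 13: ['salt', 'memory'] (min_width=11, slack=0)
Line 14: ['keyboard'] (min_width=8, slack=3)
Line 15: ['progress'] (min_width=8, slack=3)
Line 16: ['for', 'silver'] (min_width=10, slack=1)
Line 17: ['release'] (min_width=7, slack=4)
Line 18: ['progress'] (min_width=8, slack=3)
Total lines: 18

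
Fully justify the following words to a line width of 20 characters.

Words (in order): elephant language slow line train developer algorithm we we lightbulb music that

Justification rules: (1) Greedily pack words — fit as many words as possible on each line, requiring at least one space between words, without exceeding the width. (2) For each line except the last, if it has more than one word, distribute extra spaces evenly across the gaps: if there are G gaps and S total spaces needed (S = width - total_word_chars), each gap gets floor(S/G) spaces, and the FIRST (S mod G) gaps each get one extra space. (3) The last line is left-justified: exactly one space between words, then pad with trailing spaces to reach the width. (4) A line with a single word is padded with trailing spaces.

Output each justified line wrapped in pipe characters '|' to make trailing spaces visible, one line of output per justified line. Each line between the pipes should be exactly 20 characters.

Answer: |elephant    language|
|slow    line   train|
|developer  algorithm|
|we    we   lightbulb|
|music that          |

Derivation:
Line 1: ['elephant', 'language'] (min_width=17, slack=3)
Line 2: ['slow', 'line', 'train'] (min_width=15, slack=5)
Line 3: ['developer', 'algorithm'] (min_width=19, slack=1)
Line 4: ['we', 'we', 'lightbulb'] (min_width=15, slack=5)
Line 5: ['music', 'that'] (min_width=10, slack=10)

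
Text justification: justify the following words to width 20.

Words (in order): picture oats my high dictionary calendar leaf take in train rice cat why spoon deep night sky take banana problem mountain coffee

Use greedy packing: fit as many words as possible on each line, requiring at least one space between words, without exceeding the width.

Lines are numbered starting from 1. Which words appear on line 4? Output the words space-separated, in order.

Line 1: ['picture', 'oats', 'my', 'high'] (min_width=20, slack=0)
Line 2: ['dictionary', 'calendar'] (min_width=19, slack=1)
Line 3: ['leaf', 'take', 'in', 'train'] (min_width=18, slack=2)
Line 4: ['rice', 'cat', 'why', 'spoon'] (min_width=18, slack=2)
Line 5: ['deep', 'night', 'sky', 'take'] (min_width=19, slack=1)
Line 6: ['banana', 'problem'] (min_width=14, slack=6)
Line 7: ['mountain', 'coffee'] (min_width=15, slack=5)

Answer: rice cat why spoon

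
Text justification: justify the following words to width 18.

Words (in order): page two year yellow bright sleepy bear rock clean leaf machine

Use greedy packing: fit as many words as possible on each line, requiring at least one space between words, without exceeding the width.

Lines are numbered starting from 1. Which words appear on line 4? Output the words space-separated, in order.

Answer: clean leaf machine

Derivation:
Line 1: ['page', 'two', 'year'] (min_width=13, slack=5)
Line 2: ['yellow', 'bright'] (min_width=13, slack=5)
Line 3: ['sleepy', 'bear', 'rock'] (min_width=16, slack=2)
Line 4: ['clean', 'leaf', 'machine'] (min_width=18, slack=0)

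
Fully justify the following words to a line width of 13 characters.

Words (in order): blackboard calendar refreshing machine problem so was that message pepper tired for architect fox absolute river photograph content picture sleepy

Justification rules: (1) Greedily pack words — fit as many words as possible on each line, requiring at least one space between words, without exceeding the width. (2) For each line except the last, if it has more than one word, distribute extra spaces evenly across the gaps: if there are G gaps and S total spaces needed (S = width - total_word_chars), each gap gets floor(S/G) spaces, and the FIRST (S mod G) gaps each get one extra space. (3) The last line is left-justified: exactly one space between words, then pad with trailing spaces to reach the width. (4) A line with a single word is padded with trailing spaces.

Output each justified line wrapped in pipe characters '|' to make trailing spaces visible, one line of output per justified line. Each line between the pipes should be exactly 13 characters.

Answer: |blackboard   |
|calendar     |
|refreshing   |
|machine      |
|problem    so|
|was      that|
|message      |
|pepper  tired|
|for architect|
|fox  absolute|
|river        |
|photograph   |
|content      |
|picture      |
|sleepy       |

Derivation:
Line 1: ['blackboard'] (min_width=10, slack=3)
Line 2: ['calendar'] (min_width=8, slack=5)
Line 3: ['refreshing'] (min_width=10, slack=3)
Line 4: ['machine'] (min_width=7, slack=6)
Line 5: ['problem', 'so'] (min_width=10, slack=3)
Line 6: ['was', 'that'] (min_width=8, slack=5)
Line 7: ['message'] (min_width=7, slack=6)
Line 8: ['pepper', 'tired'] (min_width=12, slack=1)
Line 9: ['for', 'architect'] (min_width=13, slack=0)
Line 10: ['fox', 'absolute'] (min_width=12, slack=1)
Line 11: ['river'] (min_width=5, slack=8)
Line 12: ['photograph'] (min_width=10, slack=3)
Line 13: ['content'] (min_width=7, slack=6)
Line 14: ['picture'] (min_width=7, slack=6)
Line 15: ['sleepy'] (min_width=6, slack=7)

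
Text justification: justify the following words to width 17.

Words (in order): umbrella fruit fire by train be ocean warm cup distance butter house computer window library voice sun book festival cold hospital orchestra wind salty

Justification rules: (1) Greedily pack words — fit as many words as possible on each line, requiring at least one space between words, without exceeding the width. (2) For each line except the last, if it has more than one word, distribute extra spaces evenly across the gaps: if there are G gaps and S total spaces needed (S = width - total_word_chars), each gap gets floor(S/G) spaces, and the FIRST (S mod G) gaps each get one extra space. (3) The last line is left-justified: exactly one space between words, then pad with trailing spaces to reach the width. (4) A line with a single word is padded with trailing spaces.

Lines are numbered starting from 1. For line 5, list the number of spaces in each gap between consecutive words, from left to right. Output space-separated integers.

Line 1: ['umbrella', 'fruit'] (min_width=14, slack=3)
Line 2: ['fire', 'by', 'train', 'be'] (min_width=16, slack=1)
Line 3: ['ocean', 'warm', 'cup'] (min_width=14, slack=3)
Line 4: ['distance', 'butter'] (min_width=15, slack=2)
Line 5: ['house', 'computer'] (min_width=14, slack=3)
Line 6: ['window', 'library'] (min_width=14, slack=3)
Line 7: ['voice', 'sun', 'book'] (min_width=14, slack=3)
Line 8: ['festival', 'cold'] (min_width=13, slack=4)
Line 9: ['hospital'] (min_width=8, slack=9)
Line 10: ['orchestra', 'wind'] (min_width=14, slack=3)
Line 11: ['salty'] (min_width=5, slack=12)

Answer: 4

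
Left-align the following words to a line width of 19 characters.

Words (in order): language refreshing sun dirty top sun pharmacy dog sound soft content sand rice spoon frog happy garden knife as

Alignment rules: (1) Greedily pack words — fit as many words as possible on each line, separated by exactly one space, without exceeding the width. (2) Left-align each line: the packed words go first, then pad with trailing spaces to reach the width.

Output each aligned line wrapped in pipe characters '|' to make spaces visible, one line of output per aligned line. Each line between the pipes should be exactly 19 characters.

Line 1: ['language', 'refreshing'] (min_width=19, slack=0)
Line 2: ['sun', 'dirty', 'top', 'sun'] (min_width=17, slack=2)
Line 3: ['pharmacy', 'dog', 'sound'] (min_width=18, slack=1)
Line 4: ['soft', 'content', 'sand'] (min_width=17, slack=2)
Line 5: ['rice', 'spoon', 'frog'] (min_width=15, slack=4)
Line 6: ['happy', 'garden', 'knife'] (min_width=18, slack=1)
Line 7: ['as'] (min_width=2, slack=17)

Answer: |language refreshing|
|sun dirty top sun  |
|pharmacy dog sound |
|soft content sand  |
|rice spoon frog    |
|happy garden knife |
|as                 |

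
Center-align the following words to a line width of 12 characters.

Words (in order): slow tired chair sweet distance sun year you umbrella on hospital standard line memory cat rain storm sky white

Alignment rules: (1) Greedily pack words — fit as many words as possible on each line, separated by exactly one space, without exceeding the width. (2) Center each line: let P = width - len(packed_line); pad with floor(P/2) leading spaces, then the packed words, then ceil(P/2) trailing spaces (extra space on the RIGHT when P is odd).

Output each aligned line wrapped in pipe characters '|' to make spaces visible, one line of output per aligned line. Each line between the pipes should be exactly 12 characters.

Answer: | slow tired |
|chair sweet |
|distance sun|
|  year you  |
|umbrella on |
|  hospital  |
|  standard  |
|line memory |
|  cat rain  |
| storm sky  |
|   white    |

Derivation:
Line 1: ['slow', 'tired'] (min_width=10, slack=2)
Line 2: ['chair', 'sweet'] (min_width=11, slack=1)
Line 3: ['distance', 'sun'] (min_width=12, slack=0)
Line 4: ['year', 'you'] (min_width=8, slack=4)
Line 5: ['umbrella', 'on'] (min_width=11, slack=1)
Line 6: ['hospital'] (min_width=8, slack=4)
Line 7: ['standard'] (min_width=8, slack=4)
Line 8: ['line', 'memory'] (min_width=11, slack=1)
Line 9: ['cat', 'rain'] (min_width=8, slack=4)
Line 10: ['storm', 'sky'] (min_width=9, slack=3)
Line 11: ['white'] (min_width=5, slack=7)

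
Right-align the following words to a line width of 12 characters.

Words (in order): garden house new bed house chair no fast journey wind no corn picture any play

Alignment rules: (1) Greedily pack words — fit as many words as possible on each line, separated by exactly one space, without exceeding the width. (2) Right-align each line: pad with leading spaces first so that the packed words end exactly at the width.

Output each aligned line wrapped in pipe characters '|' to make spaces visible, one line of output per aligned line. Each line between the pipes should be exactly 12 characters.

Answer: |garden house|
|     new bed|
| house chair|
|     no fast|
|journey wind|
|     no corn|
| picture any|
|        play|

Derivation:
Line 1: ['garden', 'house'] (min_width=12, slack=0)
Line 2: ['new', 'bed'] (min_width=7, slack=5)
Line 3: ['house', 'chair'] (min_width=11, slack=1)
Line 4: ['no', 'fast'] (min_width=7, slack=5)
Line 5: ['journey', 'wind'] (min_width=12, slack=0)
Line 6: ['no', 'corn'] (min_width=7, slack=5)
Line 7: ['picture', 'any'] (min_width=11, slack=1)
Line 8: ['play'] (min_width=4, slack=8)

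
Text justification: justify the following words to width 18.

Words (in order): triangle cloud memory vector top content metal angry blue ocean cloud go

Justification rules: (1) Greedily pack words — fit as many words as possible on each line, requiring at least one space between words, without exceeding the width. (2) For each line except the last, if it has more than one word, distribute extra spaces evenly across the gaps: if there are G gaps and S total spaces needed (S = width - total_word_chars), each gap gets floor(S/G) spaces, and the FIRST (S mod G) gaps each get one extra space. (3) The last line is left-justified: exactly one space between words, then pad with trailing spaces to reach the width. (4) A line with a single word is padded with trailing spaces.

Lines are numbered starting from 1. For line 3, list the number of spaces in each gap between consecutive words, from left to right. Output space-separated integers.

Line 1: ['triangle', 'cloud'] (min_width=14, slack=4)
Line 2: ['memory', 'vector', 'top'] (min_width=17, slack=1)
Line 3: ['content', 'metal'] (min_width=13, slack=5)
Line 4: ['angry', 'blue', 'ocean'] (min_width=16, slack=2)
Line 5: ['cloud', 'go'] (min_width=8, slack=10)

Answer: 6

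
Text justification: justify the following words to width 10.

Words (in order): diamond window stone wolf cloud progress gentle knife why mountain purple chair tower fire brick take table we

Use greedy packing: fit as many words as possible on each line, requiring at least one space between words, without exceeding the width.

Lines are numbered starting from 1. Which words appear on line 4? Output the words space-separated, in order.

Line 1: ['diamond'] (min_width=7, slack=3)
Line 2: ['window'] (min_width=6, slack=4)
Line 3: ['stone', 'wolf'] (min_width=10, slack=0)
Line 4: ['cloud'] (min_width=5, slack=5)
Line 5: ['progress'] (min_width=8, slack=2)
Line 6: ['gentle'] (min_width=6, slack=4)
Line 7: ['knife', 'why'] (min_width=9, slack=1)
Line 8: ['mountain'] (min_width=8, slack=2)
Line 9: ['purple'] (min_width=6, slack=4)
Line 10: ['chair'] (min_width=5, slack=5)
Line 11: ['tower', 'fire'] (min_width=10, slack=0)
Line 12: ['brick', 'take'] (min_width=10, slack=0)
Line 13: ['table', 'we'] (min_width=8, slack=2)

Answer: cloud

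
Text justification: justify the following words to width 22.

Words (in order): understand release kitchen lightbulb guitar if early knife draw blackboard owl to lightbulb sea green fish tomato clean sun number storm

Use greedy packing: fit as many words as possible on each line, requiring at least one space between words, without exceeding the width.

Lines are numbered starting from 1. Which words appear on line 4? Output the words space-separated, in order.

Line 1: ['understand', 'release'] (min_width=18, slack=4)
Line 2: ['kitchen', 'lightbulb'] (min_width=17, slack=5)
Line 3: ['guitar', 'if', 'early', 'knife'] (min_width=21, slack=1)
Line 4: ['draw', 'blackboard', 'owl', 'to'] (min_width=22, slack=0)
Line 5: ['lightbulb', 'sea', 'green'] (min_width=19, slack=3)
Line 6: ['fish', 'tomato', 'clean', 'sun'] (min_width=21, slack=1)
Line 7: ['number', 'storm'] (min_width=12, slack=10)

Answer: draw blackboard owl to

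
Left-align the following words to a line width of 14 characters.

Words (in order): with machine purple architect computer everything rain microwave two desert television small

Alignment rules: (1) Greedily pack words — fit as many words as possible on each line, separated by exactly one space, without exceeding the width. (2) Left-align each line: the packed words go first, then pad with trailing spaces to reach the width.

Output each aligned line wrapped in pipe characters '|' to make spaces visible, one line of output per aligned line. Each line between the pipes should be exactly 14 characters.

Line 1: ['with', 'machine'] (min_width=12, slack=2)
Line 2: ['purple'] (min_width=6, slack=8)
Line 3: ['architect'] (min_width=9, slack=5)
Line 4: ['computer'] (min_width=8, slack=6)
Line 5: ['everything'] (min_width=10, slack=4)
Line 6: ['rain', 'microwave'] (min_width=14, slack=0)
Line 7: ['two', 'desert'] (min_width=10, slack=4)
Line 8: ['television'] (min_width=10, slack=4)
Line 9: ['small'] (min_width=5, slack=9)

Answer: |with machine  |
|purple        |
|architect     |
|computer      |
|everything    |
|rain microwave|
|two desert    |
|television    |
|small         |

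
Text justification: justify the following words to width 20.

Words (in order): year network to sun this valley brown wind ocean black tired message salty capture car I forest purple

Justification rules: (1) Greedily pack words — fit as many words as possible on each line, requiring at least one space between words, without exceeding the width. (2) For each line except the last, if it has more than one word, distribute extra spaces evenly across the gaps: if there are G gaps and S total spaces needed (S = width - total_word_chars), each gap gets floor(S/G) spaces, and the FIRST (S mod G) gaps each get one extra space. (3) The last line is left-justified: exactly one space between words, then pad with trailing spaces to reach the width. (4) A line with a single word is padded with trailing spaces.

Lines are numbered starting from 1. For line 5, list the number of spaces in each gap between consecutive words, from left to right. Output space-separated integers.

Line 1: ['year', 'network', 'to', 'sun'] (min_width=19, slack=1)
Line 2: ['this', 'valley', 'brown'] (min_width=17, slack=3)
Line 3: ['wind', 'ocean', 'black'] (min_width=16, slack=4)
Line 4: ['tired', 'message', 'salty'] (min_width=19, slack=1)
Line 5: ['capture', 'car', 'I', 'forest'] (min_width=20, slack=0)
Line 6: ['purple'] (min_width=6, slack=14)

Answer: 1 1 1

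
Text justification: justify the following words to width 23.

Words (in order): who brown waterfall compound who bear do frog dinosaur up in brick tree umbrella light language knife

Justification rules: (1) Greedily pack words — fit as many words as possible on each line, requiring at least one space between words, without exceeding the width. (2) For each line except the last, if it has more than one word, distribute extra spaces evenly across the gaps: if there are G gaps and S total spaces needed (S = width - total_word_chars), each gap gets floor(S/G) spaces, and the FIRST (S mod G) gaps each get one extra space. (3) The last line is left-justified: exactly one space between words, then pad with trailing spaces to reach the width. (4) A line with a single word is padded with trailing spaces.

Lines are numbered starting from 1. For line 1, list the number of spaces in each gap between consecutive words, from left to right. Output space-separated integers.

Answer: 3 3

Derivation:
Line 1: ['who', 'brown', 'waterfall'] (min_width=19, slack=4)
Line 2: ['compound', 'who', 'bear', 'do'] (min_width=20, slack=3)
Line 3: ['frog', 'dinosaur', 'up', 'in'] (min_width=19, slack=4)
Line 4: ['brick', 'tree', 'umbrella'] (min_width=19, slack=4)
Line 5: ['light', 'language', 'knife'] (min_width=20, slack=3)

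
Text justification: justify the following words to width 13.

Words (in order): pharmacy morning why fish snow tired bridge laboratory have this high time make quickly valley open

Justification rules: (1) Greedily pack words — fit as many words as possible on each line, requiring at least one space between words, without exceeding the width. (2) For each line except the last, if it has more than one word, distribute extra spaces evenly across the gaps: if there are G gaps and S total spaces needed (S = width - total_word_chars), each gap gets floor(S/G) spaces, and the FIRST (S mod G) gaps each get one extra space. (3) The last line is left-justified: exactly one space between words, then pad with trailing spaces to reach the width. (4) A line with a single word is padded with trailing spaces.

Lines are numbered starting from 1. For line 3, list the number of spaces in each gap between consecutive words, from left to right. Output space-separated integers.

Line 1: ['pharmacy'] (min_width=8, slack=5)
Line 2: ['morning', 'why'] (min_width=11, slack=2)
Line 3: ['fish', 'snow'] (min_width=9, slack=4)
Line 4: ['tired', 'bridge'] (min_width=12, slack=1)
Line 5: ['laboratory'] (min_width=10, slack=3)
Line 6: ['have', 'this'] (min_width=9, slack=4)
Line 7: ['high', 'time'] (min_width=9, slack=4)
Line 8: ['make', 'quickly'] (min_width=12, slack=1)
Line 9: ['valley', 'open'] (min_width=11, slack=2)

Answer: 5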